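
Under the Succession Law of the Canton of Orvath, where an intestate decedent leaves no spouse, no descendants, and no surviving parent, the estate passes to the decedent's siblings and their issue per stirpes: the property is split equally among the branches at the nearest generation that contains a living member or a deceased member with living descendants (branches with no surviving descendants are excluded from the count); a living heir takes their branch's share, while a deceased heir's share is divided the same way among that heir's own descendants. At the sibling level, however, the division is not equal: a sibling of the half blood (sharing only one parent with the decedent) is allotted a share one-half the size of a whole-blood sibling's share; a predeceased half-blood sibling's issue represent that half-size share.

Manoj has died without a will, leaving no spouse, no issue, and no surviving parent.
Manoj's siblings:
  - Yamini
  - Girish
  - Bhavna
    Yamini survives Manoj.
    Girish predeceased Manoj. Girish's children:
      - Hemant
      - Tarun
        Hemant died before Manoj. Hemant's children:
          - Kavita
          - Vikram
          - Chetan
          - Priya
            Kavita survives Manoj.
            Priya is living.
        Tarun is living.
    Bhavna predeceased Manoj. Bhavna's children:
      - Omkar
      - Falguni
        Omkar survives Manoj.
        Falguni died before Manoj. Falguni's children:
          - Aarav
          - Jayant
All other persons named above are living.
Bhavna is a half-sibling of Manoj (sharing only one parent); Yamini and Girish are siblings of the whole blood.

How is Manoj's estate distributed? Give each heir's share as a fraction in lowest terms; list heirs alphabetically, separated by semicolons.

No spouse, descendants, or parent survives, so the estate passes to Manoj's siblings per stirpes.
Half-blood siblings count for one-half the weight of whole-blood siblings at the initial division.
Dividing 1 in proportion to weights (total weight 5/2): Yamini (weight 1) → 2/5; Girish (weight 1) → 2/5; Bhavna (weight 1/2) → 1/5.
Yamini is living and takes 2/5.
Girish predeceased; the 2/5 allotted to Girish's branch passes to Girish's issue by representation.
The 2/5 is divided into 2 equal shares of 1/5 among Hemant, Tarun.
Hemant predeceased; the 1/5 allotted to Hemant's branch passes to Hemant's issue by representation.
The 1/5 is divided into 4 equal shares of 1/20 among Kavita, Vikram, Chetan, Priya.
Kavita is living and takes 1/20.
Vikram is living and takes 1/20.
Chetan is living and takes 1/20.
Priya is living and takes 1/20.
Tarun is living and takes 1/5.
Bhavna predeceased; the 1/5 allotted to Bhavna's branch passes to Bhavna's issue by representation.
The 1/5 is divided into 2 equal shares of 1/10 among Omkar, Falguni.
Omkar is living and takes 1/10.
Falguni predeceased; the 1/10 allotted to Falguni's branch passes to Falguni's issue by representation.
The 1/10 is divided into 2 equal shares of 1/20 among Aarav, Jayant.
Aarav is living and takes 1/20.
Jayant is living and takes 1/20.

Aarav 1/20; Chetan 1/20; Jayant 1/20; Kavita 1/20; Omkar 1/10; Priya 1/20; Tarun 1/5; Vikram 1/20; Yamini 2/5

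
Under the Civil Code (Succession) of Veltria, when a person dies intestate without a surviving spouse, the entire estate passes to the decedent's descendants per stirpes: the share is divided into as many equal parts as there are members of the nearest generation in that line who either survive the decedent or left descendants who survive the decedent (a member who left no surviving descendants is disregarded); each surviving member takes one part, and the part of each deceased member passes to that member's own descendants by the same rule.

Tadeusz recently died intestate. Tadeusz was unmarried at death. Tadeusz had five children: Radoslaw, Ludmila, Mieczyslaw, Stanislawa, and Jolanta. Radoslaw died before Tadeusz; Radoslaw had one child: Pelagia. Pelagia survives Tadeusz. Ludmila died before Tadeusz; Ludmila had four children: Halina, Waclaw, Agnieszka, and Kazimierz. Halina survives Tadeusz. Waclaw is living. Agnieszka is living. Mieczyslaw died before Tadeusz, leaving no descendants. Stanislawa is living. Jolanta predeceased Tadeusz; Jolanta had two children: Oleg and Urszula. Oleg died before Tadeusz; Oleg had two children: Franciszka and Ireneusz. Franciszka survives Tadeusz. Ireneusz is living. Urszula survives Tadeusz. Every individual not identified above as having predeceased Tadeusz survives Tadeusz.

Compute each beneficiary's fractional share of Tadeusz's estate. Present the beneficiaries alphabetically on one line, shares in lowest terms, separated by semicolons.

There is no surviving spouse, so the entire estate passes to Tadeusz's descendants per stirpes.
Mieczyslaw left no surviving issue, so that branch lapses and is disregarded.
The estate is divided into 4 equal shares of 1/4 among Radoslaw, Ludmila, Stanislawa, Jolanta.
Radoslaw predeceased; the 1/4 allotted to Radoslaw's branch passes to Radoslaw's issue by representation.
Pelagia is the sole taker at this level and receives the full 1/4.
Ludmila predeceased; the 1/4 allotted to Ludmila's branch passes to Ludmila's issue by representation.
The 1/4 is divided into 4 equal shares of 1/16 among Halina, Waclaw, Agnieszka, Kazimierz.
Halina is living and takes 1/16.
Waclaw is living and takes 1/16.
Agnieszka is living and takes 1/16.
Kazimierz is living and takes 1/16.
Stanislawa is living and takes 1/4.
Jolanta predeceased; the 1/4 allotted to Jolanta's branch passes to Jolanta's issue by representation.
The 1/4 is divided into 2 equal shares of 1/8 among Oleg, Urszula.
Oleg predeceased; the 1/8 allotted to Oleg's branch passes to Oleg's issue by representation.
The 1/8 is divided into 2 equal shares of 1/16 among Franciszka, Ireneusz.
Franciszka is living and takes 1/16.
Ireneusz is living and takes 1/16.
Urszula is living and takes 1/8.

Agnieszka 1/16; Franciszka 1/16; Halina 1/16; Ireneusz 1/16; Kazimierz 1/16; Pelagia 1/4; Stanislawa 1/4; Urszula 1/8; Waclaw 1/16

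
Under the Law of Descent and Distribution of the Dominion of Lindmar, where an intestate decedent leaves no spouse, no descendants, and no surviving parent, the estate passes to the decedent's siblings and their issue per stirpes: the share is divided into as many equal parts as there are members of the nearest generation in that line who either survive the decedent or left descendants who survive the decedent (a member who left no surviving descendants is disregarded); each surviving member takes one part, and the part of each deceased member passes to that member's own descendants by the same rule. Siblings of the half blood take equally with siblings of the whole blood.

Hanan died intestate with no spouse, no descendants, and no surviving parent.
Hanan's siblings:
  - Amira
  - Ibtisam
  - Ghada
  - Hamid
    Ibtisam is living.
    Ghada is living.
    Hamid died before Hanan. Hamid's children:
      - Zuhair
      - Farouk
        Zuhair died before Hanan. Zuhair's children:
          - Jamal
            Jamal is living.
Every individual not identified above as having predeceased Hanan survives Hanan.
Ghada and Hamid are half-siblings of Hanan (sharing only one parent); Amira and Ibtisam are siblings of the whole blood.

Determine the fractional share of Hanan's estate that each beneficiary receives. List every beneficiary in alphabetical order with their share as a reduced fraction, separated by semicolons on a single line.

No spouse, descendants, or parent survives, so the estate passes to Hanan's siblings per stirpes.
Half-blood and whole-blood siblings take equally under the stated rule.
The estate is divided into 4 equal shares of 1/4 among Amira, Ibtisam, Ghada, Hamid.
Amira is living and takes 1/4.
Ibtisam is living and takes 1/4.
Ghada is living and takes 1/4.
Hamid predeceased; the 1/4 allotted to Hamid's branch passes to Hamid's issue by representation.
The 1/4 is divided into 2 equal shares of 1/8 among Zuhair, Farouk.
Zuhair predeceased; the 1/8 allotted to Zuhair's branch passes to Zuhair's issue by representation.
Jamal is the sole taker at this level and receives the full 1/8.
Farouk is living and takes 1/8.

Amira 1/4; Farouk 1/8; Ghada 1/4; Ibtisam 1/4; Jamal 1/8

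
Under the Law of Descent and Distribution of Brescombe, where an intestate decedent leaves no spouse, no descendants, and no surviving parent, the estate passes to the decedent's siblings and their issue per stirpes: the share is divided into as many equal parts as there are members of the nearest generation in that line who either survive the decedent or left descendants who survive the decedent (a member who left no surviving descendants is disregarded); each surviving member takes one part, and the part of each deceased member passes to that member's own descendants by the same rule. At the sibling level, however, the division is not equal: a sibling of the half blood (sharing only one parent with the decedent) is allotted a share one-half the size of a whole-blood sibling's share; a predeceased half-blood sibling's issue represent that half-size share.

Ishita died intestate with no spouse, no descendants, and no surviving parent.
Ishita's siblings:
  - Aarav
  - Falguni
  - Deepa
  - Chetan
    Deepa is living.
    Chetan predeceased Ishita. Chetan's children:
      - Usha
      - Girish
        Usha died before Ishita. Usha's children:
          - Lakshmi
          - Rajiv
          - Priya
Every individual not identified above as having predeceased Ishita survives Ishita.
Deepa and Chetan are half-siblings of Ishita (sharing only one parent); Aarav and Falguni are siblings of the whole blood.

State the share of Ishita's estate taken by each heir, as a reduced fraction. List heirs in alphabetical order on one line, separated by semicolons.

No spouse, descendants, or parent survives, so the estate passes to Ishita's siblings per stirpes.
Half-blood siblings count for one-half the weight of whole-blood siblings at the initial division.
Dividing 1 in proportion to weights (total weight 3): Aarav (weight 1) → 1/3; Falguni (weight 1) → 1/3; Deepa (weight 1/2) → 1/6; Chetan (weight 1/2) → 1/6.
Aarav is living and takes 1/3.
Falguni is living and takes 1/3.
Deepa is living and takes 1/6.
Chetan predeceased; the 1/6 allotted to Chetan's branch passes to Chetan's issue by representation.
The 1/6 is divided into 2 equal shares of 1/12 among Usha, Girish.
Usha predeceased; the 1/12 allotted to Usha's branch passes to Usha's issue by representation.
The 1/12 is divided into 3 equal shares of 1/36 among Lakshmi, Rajiv, Priya.
Lakshmi is living and takes 1/36.
Rajiv is living and takes 1/36.
Priya is living and takes 1/36.
Girish is living and takes 1/12.

Aarav 1/3; Deepa 1/6; Falguni 1/3; Girish 1/12; Lakshmi 1/36; Priya 1/36; Rajiv 1/36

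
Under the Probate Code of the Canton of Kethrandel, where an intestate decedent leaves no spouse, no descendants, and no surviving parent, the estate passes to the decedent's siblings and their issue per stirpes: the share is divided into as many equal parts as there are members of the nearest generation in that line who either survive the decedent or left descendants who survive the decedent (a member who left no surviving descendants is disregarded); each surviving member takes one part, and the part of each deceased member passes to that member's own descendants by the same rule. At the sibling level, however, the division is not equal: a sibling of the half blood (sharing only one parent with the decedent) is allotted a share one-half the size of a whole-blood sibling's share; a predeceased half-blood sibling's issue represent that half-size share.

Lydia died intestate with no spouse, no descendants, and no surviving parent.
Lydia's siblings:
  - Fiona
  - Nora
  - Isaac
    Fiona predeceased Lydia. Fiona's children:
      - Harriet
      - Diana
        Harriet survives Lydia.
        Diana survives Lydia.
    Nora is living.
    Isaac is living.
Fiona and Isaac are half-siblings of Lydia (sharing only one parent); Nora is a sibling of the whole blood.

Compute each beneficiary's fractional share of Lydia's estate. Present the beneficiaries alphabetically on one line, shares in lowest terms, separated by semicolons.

Diana 1/8; Harriet 1/8; Isaac 1/4; Nora 1/2

No spouse, descendants, or parent survives, so the estate passes to Lydia's siblings per stirpes.
Half-blood siblings count for one-half the weight of whole-blood siblings at the initial division.
Dividing 1 in proportion to weights (total weight 2): Fiona (weight 1/2) → 1/4; Nora (weight 1) → 1/2; Isaac (weight 1/2) → 1/4.
Fiona predeceased; the 1/4 allotted to Fiona's branch passes to Fiona's issue by representation.
The 1/4 is divided into 2 equal shares of 1/8 among Harriet, Diana.
Harriet is living and takes 1/8.
Diana is living and takes 1/8.
Nora is living and takes 1/2.
Isaac is living and takes 1/4.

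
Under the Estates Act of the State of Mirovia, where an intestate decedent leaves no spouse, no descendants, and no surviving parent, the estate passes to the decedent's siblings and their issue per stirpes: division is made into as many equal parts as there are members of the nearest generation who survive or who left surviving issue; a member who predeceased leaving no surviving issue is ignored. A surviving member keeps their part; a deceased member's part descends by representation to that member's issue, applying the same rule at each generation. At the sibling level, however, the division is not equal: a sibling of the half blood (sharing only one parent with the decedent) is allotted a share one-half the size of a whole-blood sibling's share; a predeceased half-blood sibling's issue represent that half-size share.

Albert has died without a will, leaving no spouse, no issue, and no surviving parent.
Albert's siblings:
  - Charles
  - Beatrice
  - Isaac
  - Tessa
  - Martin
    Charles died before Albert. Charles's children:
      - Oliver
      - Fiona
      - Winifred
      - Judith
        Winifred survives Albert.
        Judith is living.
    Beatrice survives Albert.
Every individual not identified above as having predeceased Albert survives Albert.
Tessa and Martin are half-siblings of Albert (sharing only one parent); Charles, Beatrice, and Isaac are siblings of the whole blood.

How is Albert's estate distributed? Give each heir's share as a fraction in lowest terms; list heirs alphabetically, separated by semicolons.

Beatrice 1/4; Fiona 1/16; Isaac 1/4; Judith 1/16; Martin 1/8; Oliver 1/16; Tessa 1/8; Winifred 1/16

No spouse, descendants, or parent survives, so the estate passes to Albert's siblings per stirpes.
Half-blood siblings count for one-half the weight of whole-blood siblings at the initial division.
Dividing 1 in proportion to weights (total weight 4): Charles (weight 1) → 1/4; Beatrice (weight 1) → 1/4; Isaac (weight 1) → 1/4; Tessa (weight 1/2) → 1/8; Martin (weight 1/2) → 1/8.
Charles predeceased; the 1/4 allotted to Charles's branch passes to Charles's issue by representation.
The 1/4 is divided into 4 equal shares of 1/16 among Oliver, Fiona, Winifred, Judith.
Oliver is living and takes 1/16.
Fiona is living and takes 1/16.
Winifred is living and takes 1/16.
Judith is living and takes 1/16.
Beatrice is living and takes 1/4.
Isaac is living and takes 1/4.
Tessa is living and takes 1/8.
Martin is living and takes 1/8.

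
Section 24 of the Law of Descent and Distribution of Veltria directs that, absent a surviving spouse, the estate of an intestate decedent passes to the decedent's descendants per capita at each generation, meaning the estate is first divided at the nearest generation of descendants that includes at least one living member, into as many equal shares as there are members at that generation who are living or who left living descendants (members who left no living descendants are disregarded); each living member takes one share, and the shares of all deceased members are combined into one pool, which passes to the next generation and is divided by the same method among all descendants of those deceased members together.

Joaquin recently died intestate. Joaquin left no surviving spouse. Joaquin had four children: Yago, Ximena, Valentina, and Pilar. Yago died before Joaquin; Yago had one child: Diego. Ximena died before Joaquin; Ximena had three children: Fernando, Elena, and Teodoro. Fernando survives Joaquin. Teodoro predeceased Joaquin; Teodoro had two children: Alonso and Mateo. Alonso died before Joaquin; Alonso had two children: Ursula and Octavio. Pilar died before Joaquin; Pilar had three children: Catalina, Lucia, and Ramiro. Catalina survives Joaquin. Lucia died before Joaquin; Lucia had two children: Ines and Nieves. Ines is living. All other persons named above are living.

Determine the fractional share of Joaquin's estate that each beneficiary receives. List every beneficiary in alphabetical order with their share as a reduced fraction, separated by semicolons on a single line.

Catalina 3/28; Diego 3/28; Elena 3/28; Fernando 3/28; Ines 3/56; Mateo 3/56; Nieves 3/56; Octavio 3/112; Ramiro 3/28; Ursula 3/112; Valentina 1/4

There is no surviving spouse, so the entire estate passes to Joaquin's descendants per capita at each generation.
At generation 1 (Yago, Ximena, Valentina, Pilar) there are 4 shares of (1)/4 = 1/4 each.
Living: Valentina — each takes 1/4.
Deceased: Yago, Ximena, and Pilar. Their combined 3/4 is pooled and carried to generation 2.
At generation 2 (Diego, Fernando, Elena, Teodoro, Catalina, Lucia, Ramiro) there are 7 shares of (3/4)/7 = 3/28 each.
Living: Diego, Fernando, Elena, Catalina, and Ramiro — each takes 3/28.
Deceased: Teodoro and Lucia. Their combined 3/14 is pooled and carried to generation 3.
At generation 3 (Alonso, Mateo, Ines, Nieves) there are 4 shares of (3/14)/4 = 3/56 each.
Living: Mateo, Ines, and Nieves — each takes 3/56.
Deceased: Alonso. That 3/56 share is carried to generation 4.
At generation 4 (Ursula, Octavio) there are 2 shares of (3/56)/2 = 3/112 each.
Living: Ursula and Octavio — each takes 3/112.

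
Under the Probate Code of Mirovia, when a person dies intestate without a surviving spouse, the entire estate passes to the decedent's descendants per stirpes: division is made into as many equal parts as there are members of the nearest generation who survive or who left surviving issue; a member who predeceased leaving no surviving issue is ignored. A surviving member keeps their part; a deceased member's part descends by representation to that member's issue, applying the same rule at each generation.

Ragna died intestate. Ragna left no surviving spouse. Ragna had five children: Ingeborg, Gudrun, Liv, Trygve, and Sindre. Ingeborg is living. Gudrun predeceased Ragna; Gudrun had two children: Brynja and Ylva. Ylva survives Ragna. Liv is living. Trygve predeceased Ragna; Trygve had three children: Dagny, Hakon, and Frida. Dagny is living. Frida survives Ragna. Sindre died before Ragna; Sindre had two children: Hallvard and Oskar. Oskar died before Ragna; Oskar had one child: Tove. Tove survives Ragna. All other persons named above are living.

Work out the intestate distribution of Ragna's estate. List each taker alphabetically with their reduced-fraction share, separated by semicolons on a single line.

There is no surviving spouse, so the entire estate passes to Ragna's descendants per stirpes.
The estate is divided into 5 equal shares of 1/5 among Ingeborg, Gudrun, Liv, Trygve, Sindre.
Ingeborg is living and takes 1/5.
Gudrun predeceased; the 1/5 allotted to Gudrun's branch passes to Gudrun's issue by representation.
The 1/5 is divided into 2 equal shares of 1/10 among Brynja, Ylva.
Brynja is living and takes 1/10.
Ylva is living and takes 1/10.
Liv is living and takes 1/5.
Trygve predeceased; the 1/5 allotted to Trygve's branch passes to Trygve's issue by representation.
The 1/5 is divided into 3 equal shares of 1/15 among Dagny, Hakon, Frida.
Dagny is living and takes 1/15.
Hakon is living and takes 1/15.
Frida is living and takes 1/15.
Sindre predeceased; the 1/5 allotted to Sindre's branch passes to Sindre's issue by representation.
The 1/5 is divided into 2 equal shares of 1/10 among Hallvard, Oskar.
Hallvard is living and takes 1/10.
Oskar predeceased; the 1/10 allotted to Oskar's branch passes to Oskar's issue by representation.
Tove is the sole taker at this level and receives the full 1/10.

Brynja 1/10; Dagny 1/15; Frida 1/15; Hakon 1/15; Hallvard 1/10; Ingeborg 1/5; Liv 1/5; Tove 1/10; Ylva 1/10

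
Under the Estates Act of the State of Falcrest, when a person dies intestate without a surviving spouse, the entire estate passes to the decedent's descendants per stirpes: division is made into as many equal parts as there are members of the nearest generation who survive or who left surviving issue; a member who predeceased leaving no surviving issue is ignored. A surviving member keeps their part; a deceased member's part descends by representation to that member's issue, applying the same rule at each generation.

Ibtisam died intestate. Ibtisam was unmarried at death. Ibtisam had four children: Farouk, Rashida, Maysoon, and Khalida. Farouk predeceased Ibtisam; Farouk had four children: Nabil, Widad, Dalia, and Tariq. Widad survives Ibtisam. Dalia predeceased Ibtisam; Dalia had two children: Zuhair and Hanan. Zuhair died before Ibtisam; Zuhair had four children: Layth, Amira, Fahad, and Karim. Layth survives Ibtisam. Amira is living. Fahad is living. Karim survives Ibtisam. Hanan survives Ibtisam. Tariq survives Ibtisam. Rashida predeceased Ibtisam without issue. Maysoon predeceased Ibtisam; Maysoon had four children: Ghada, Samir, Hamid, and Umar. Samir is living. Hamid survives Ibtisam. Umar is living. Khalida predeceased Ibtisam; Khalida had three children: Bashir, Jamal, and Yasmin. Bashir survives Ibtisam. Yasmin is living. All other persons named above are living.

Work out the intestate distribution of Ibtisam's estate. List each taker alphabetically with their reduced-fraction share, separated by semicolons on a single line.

There is no surviving spouse, so the entire estate passes to Ibtisam's descendants per stirpes.
Rashida left no surviving issue, so that branch lapses and is disregarded.
The estate is divided into 3 equal shares of 1/3 among Farouk, Maysoon, Khalida.
Farouk predeceased; the 1/3 allotted to Farouk's branch passes to Farouk's issue by representation.
The 1/3 is divided into 4 equal shares of 1/12 among Nabil, Widad, Dalia, Tariq.
Nabil is living and takes 1/12.
Widad is living and takes 1/12.
Dalia predeceased; the 1/12 allotted to Dalia's branch passes to Dalia's issue by representation.
The 1/12 is divided into 2 equal shares of 1/24 among Zuhair, Hanan.
Zuhair predeceased; the 1/24 allotted to Zuhair's branch passes to Zuhair's issue by representation.
The 1/24 is divided into 4 equal shares of 1/96 among Layth, Amira, Fahad, Karim.
Layth is living and takes 1/96.
Amira is living and takes 1/96.
Fahad is living and takes 1/96.
Karim is living and takes 1/96.
Hanan is living and takes 1/24.
Tariq is living and takes 1/12.
Maysoon predeceased; the 1/3 allotted to Maysoon's branch passes to Maysoon's issue by representation.
The 1/3 is divided into 4 equal shares of 1/12 among Ghada, Samir, Hamid, Umar.
Ghada is living and takes 1/12.
Samir is living and takes 1/12.
Hamid is living and takes 1/12.
Umar is living and takes 1/12.
Khalida predeceased; the 1/3 allotted to Khalida's branch passes to Khalida's issue by representation.
The 1/3 is divided into 3 equal shares of 1/9 among Bashir, Jamal, Yasmin.
Bashir is living and takes 1/9.
Jamal is living and takes 1/9.
Yasmin is living and takes 1/9.

Amira 1/96; Bashir 1/9; Fahad 1/96; Ghada 1/12; Hamid 1/12; Hanan 1/24; Jamal 1/9; Karim 1/96; Layth 1/96; Nabil 1/12; Samir 1/12; Tariq 1/12; Umar 1/12; Widad 1/12; Yasmin 1/9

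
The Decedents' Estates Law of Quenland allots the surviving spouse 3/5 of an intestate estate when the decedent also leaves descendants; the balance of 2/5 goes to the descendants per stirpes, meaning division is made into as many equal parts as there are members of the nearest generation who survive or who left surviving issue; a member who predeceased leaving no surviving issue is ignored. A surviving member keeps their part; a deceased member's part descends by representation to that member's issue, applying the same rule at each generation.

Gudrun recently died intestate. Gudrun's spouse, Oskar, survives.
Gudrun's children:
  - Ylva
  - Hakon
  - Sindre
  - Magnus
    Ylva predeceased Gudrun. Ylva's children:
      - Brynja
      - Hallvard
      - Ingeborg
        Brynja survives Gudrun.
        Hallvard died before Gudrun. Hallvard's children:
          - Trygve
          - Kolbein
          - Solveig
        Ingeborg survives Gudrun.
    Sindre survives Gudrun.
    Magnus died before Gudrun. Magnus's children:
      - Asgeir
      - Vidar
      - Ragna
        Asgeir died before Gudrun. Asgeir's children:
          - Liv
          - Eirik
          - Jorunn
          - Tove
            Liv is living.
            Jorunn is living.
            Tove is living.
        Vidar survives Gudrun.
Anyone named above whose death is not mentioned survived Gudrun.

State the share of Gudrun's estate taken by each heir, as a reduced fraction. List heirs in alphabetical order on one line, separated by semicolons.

Oskar, as surviving spouse, takes 3/5.
The remaining 2/5 passes to Gudrun's descendants per stirpes.
The 2/5 is divided into 4 equal shares of 1/10 among Ylva, Hakon, Sindre, Magnus.
Ylva predeceased; the 1/10 allotted to Ylva's branch passes to Ylva's issue by representation.
The 1/10 is divided into 3 equal shares of 1/30 among Brynja, Hallvard, Ingeborg.
Brynja is living and takes 1/30.
Hallvard predeceased; the 1/30 allotted to Hallvard's branch passes to Hallvard's issue by representation.
The 1/30 is divided into 3 equal shares of 1/90 among Trygve, Kolbein, Solveig.
Trygve is living and takes 1/90.
Kolbein is living and takes 1/90.
Solveig is living and takes 1/90.
Ingeborg is living and takes 1/30.
Hakon is living and takes 1/10.
Sindre is living and takes 1/10.
Magnus predeceased; the 1/10 allotted to Magnus's branch passes to Magnus's issue by representation.
The 1/10 is divided into 3 equal shares of 1/30 among Asgeir, Vidar, Ragna.
Asgeir predeceased; the 1/30 allotted to Asgeir's branch passes to Asgeir's issue by representation.
The 1/30 is divided into 4 equal shares of 1/120 among Liv, Eirik, Jorunn, Tove.
Liv is living and takes 1/120.
Eirik is living and takes 1/120.
Jorunn is living and takes 1/120.
Tove is living and takes 1/120.
Vidar is living and takes 1/30.
Ragna is living and takes 1/30.

Brynja 1/30; Eirik 1/120; Hakon 1/10; Ingeborg 1/30; Jorunn 1/120; Kolbein 1/90; Liv 1/120; Oskar 3/5; Ragna 1/30; Sindre 1/10; Solveig 1/90; Tove 1/120; Trygve 1/90; Vidar 1/30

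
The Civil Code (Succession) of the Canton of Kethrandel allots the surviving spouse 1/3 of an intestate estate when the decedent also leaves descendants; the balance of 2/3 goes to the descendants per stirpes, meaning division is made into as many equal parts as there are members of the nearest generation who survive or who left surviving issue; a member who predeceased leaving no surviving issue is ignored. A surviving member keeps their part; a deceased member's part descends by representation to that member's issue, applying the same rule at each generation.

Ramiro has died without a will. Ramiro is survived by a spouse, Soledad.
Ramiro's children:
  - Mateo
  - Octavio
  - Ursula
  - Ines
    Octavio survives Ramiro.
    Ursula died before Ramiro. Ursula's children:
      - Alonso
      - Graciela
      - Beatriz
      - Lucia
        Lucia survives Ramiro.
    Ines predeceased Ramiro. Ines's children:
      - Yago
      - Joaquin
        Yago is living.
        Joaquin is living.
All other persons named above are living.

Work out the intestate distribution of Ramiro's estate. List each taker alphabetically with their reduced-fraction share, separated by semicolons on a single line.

Alonso 1/24; Beatriz 1/24; Graciela 1/24; Joaquin 1/12; Lucia 1/24; Mateo 1/6; Octavio 1/6; Soledad 1/3; Yago 1/12

Soledad, as surviving spouse, takes 1/3.
The remaining 2/3 passes to Ramiro's descendants per stirpes.
The 2/3 is divided into 4 equal shares of 1/6 among Mateo, Octavio, Ursula, Ines.
Mateo is living and takes 1/6.
Octavio is living and takes 1/6.
Ursula predeceased; the 1/6 allotted to Ursula's branch passes to Ursula's issue by representation.
The 1/6 is divided into 4 equal shares of 1/24 among Alonso, Graciela, Beatriz, Lucia.
Alonso is living and takes 1/24.
Graciela is living and takes 1/24.
Beatriz is living and takes 1/24.
Lucia is living and takes 1/24.
Ines predeceased; the 1/6 allotted to Ines's branch passes to Ines's issue by representation.
The 1/6 is divided into 2 equal shares of 1/12 among Yago, Joaquin.
Yago is living and takes 1/12.
Joaquin is living and takes 1/12.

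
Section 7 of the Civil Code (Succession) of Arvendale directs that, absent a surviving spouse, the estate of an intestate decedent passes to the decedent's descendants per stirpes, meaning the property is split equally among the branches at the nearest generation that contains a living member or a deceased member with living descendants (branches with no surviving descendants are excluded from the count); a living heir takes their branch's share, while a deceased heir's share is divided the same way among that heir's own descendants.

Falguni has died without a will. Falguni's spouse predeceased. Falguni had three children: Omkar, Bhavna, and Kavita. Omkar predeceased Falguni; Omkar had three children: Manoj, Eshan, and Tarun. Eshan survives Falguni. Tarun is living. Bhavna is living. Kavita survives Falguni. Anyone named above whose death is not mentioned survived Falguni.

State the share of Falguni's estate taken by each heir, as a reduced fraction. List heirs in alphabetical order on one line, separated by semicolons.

There is no surviving spouse, so the entire estate passes to Falguni's descendants per stirpes.
The estate is divided into 3 equal shares of 1/3 among Omkar, Bhavna, Kavita.
Omkar predeceased; the 1/3 allotted to Omkar's branch passes to Omkar's issue by representation.
The 1/3 is divided into 3 equal shares of 1/9 among Manoj, Eshan, Tarun.
Manoj is living and takes 1/9.
Eshan is living and takes 1/9.
Tarun is living and takes 1/9.
Bhavna is living and takes 1/3.
Kavita is living and takes 1/3.

Bhavna 1/3; Eshan 1/9; Kavita 1/3; Manoj 1/9; Tarun 1/9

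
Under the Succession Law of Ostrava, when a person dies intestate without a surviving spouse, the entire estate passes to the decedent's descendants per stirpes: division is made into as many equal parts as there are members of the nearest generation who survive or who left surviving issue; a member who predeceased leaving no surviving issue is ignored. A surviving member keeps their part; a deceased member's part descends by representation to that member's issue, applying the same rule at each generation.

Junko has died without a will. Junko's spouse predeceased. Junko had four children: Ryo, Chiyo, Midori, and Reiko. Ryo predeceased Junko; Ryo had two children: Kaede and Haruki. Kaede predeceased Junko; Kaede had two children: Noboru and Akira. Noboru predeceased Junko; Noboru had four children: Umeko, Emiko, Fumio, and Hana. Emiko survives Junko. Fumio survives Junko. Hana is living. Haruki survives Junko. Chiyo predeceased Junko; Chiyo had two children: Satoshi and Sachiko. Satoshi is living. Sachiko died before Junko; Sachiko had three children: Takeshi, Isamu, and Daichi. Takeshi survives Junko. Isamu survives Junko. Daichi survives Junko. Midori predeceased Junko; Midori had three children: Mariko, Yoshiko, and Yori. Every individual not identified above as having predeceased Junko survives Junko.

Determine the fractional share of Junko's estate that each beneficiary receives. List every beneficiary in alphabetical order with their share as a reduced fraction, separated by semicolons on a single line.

Akira 1/16; Daichi 1/24; Emiko 1/64; Fumio 1/64; Hana 1/64; Haruki 1/8; Isamu 1/24; Mariko 1/12; Reiko 1/4; Satoshi 1/8; Takeshi 1/24; Umeko 1/64; Yori 1/12; Yoshiko 1/12

There is no surviving spouse, so the entire estate passes to Junko's descendants per stirpes.
The estate is divided into 4 equal shares of 1/4 among Ryo, Chiyo, Midori, Reiko.
Ryo predeceased; the 1/4 allotted to Ryo's branch passes to Ryo's issue by representation.
The 1/4 is divided into 2 equal shares of 1/8 among Kaede, Haruki.
Kaede predeceased; the 1/8 allotted to Kaede's branch passes to Kaede's issue by representation.
The 1/8 is divided into 2 equal shares of 1/16 among Noboru, Akira.
Noboru predeceased; the 1/16 allotted to Noboru's branch passes to Noboru's issue by representation.
The 1/16 is divided into 4 equal shares of 1/64 among Umeko, Emiko, Fumio, Hana.
Umeko is living and takes 1/64.
Emiko is living and takes 1/64.
Fumio is living and takes 1/64.
Hana is living and takes 1/64.
Akira is living and takes 1/16.
Haruki is living and takes 1/8.
Chiyo predeceased; the 1/4 allotted to Chiyo's branch passes to Chiyo's issue by representation.
The 1/4 is divided into 2 equal shares of 1/8 among Satoshi, Sachiko.
Satoshi is living and takes 1/8.
Sachiko predeceased; the 1/8 allotted to Sachiko's branch passes to Sachiko's issue by representation.
The 1/8 is divided into 3 equal shares of 1/24 among Takeshi, Isamu, Daichi.
Takeshi is living and takes 1/24.
Isamu is living and takes 1/24.
Daichi is living and takes 1/24.
Midori predeceased; the 1/4 allotted to Midori's branch passes to Midori's issue by representation.
The 1/4 is divided into 3 equal shares of 1/12 among Mariko, Yoshiko, Yori.
Mariko is living and takes 1/12.
Yoshiko is living and takes 1/12.
Yori is living and takes 1/12.
Reiko is living and takes 1/4.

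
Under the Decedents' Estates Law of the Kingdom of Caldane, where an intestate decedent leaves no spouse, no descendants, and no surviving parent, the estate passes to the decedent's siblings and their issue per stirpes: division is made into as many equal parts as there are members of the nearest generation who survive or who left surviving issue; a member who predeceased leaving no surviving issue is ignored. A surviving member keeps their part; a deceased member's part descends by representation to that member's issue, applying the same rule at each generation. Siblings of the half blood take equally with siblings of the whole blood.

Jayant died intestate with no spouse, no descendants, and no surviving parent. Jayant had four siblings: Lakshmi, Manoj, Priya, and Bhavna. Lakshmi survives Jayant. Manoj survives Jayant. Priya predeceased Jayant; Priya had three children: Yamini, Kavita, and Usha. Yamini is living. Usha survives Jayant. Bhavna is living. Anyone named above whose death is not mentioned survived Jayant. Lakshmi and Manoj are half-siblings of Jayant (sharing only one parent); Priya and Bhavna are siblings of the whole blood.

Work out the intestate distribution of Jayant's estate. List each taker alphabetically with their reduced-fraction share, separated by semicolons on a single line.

Bhavna 1/4; Kavita 1/12; Lakshmi 1/4; Manoj 1/4; Usha 1/12; Yamini 1/12

No spouse, descendants, or parent survives, so the estate passes to Jayant's siblings per stirpes.
Half-blood and whole-blood siblings take equally under the stated rule.
The estate is divided into 4 equal shares of 1/4 among Lakshmi, Manoj, Priya, Bhavna.
Lakshmi is living and takes 1/4.
Manoj is living and takes 1/4.
Priya predeceased; the 1/4 allotted to Priya's branch passes to Priya's issue by representation.
The 1/4 is divided into 3 equal shares of 1/12 among Yamini, Kavita, Usha.
Yamini is living and takes 1/12.
Kavita is living and takes 1/12.
Usha is living and takes 1/12.
Bhavna is living and takes 1/4.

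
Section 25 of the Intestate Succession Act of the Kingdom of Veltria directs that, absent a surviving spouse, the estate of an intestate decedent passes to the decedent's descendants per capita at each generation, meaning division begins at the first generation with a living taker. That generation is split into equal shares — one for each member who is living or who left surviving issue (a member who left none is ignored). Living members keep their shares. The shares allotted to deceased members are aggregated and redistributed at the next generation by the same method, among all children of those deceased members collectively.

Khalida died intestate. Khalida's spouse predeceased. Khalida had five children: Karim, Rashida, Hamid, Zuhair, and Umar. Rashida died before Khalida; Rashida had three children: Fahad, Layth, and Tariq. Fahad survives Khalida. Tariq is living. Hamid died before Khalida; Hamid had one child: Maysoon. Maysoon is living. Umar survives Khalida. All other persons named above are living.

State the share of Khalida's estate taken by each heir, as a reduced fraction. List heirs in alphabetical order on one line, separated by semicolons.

Fahad 1/10; Karim 1/5; Layth 1/10; Maysoon 1/10; Tariq 1/10; Umar 1/5; Zuhair 1/5

There is no surviving spouse, so the entire estate passes to Khalida's descendants per capita at each generation.
At generation 1 (Karim, Rashida, Hamid, Zuhair, Umar) there are 5 shares of (1)/5 = 1/5 each.
Living: Karim, Zuhair, and Umar — each takes 1/5.
Deceased: Rashida and Hamid. Their combined 2/5 is pooled and carried to generation 2.
At generation 2 (Fahad, Layth, Tariq, Maysoon) there are 4 shares of (2/5)/4 = 1/10 each.
Living: Fahad, Layth, Tariq, and Maysoon — each takes 1/10.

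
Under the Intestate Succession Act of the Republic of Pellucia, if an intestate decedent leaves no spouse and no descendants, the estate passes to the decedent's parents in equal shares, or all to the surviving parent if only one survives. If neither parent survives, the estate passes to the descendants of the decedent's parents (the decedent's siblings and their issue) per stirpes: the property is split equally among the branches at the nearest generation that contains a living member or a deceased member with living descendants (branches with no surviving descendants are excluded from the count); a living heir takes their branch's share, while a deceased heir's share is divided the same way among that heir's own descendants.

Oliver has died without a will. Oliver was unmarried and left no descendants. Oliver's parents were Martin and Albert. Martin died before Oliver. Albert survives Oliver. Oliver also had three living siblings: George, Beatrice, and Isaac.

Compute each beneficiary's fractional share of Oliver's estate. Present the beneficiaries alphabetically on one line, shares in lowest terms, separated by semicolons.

Only one parent, Albert, survives, so Albert takes the entire estate. The siblings take nothing because a surviving parent has priority.

Albert 1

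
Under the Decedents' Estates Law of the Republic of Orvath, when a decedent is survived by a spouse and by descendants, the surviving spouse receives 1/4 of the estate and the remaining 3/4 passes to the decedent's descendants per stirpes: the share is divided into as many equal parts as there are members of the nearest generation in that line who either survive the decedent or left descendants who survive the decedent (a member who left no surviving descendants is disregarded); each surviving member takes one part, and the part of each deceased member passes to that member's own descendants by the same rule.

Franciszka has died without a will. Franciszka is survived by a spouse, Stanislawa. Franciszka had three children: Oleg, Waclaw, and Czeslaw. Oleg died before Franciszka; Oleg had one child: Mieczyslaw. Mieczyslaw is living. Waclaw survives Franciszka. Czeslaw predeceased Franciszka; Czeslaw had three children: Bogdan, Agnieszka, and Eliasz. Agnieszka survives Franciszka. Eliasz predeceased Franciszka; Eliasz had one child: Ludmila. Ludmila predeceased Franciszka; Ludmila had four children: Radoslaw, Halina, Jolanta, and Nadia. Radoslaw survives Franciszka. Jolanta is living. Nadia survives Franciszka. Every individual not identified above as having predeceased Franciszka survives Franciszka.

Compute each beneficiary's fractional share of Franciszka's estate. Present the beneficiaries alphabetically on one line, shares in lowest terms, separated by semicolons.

Agnieszka 1/12; Bogdan 1/12; Halina 1/48; Jolanta 1/48; Mieczyslaw 1/4; Nadia 1/48; Radoslaw 1/48; Stanislawa 1/4; Waclaw 1/4

Stanislawa, as surviving spouse, takes 1/4.
The remaining 3/4 passes to Franciszka's descendants per stirpes.
The 3/4 is divided into 3 equal shares of 1/4 among Oleg, Waclaw, Czeslaw.
Oleg predeceased; the 1/4 allotted to Oleg's branch passes to Oleg's issue by representation.
Mieczyslaw is the sole taker at this level and receives the full 1/4.
Waclaw is living and takes 1/4.
Czeslaw predeceased; the 1/4 allotted to Czeslaw's branch passes to Czeslaw's issue by representation.
The 1/4 is divided into 3 equal shares of 1/12 among Bogdan, Agnieszka, Eliasz.
Bogdan is living and takes 1/12.
Agnieszka is living and takes 1/12.
Eliasz predeceased; the 1/12 allotted to Eliasz's branch passes to Eliasz's issue by representation.
Ludmila's line is the sole branch at this level, so the full 1/12 passes to Ludmila's issue by representation.
The 1/12 is divided into 4 equal shares of 1/48 among Radoslaw, Halina, Jolanta, Nadia.
Radoslaw is living and takes 1/48.
Halina is living and takes 1/48.
Jolanta is living and takes 1/48.
Nadia is living and takes 1/48.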